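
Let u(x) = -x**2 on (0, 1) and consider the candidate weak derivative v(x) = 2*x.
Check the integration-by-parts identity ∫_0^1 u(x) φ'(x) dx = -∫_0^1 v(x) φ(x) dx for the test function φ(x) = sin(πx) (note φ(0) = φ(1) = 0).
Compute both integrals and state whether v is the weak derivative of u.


LHS = 2/π, RHS = -2/π. No, v is not the weak derivative of u.

u(x) = -x**2, classical derivative u'(x) = -2*x.
φ(x) = sin(πx), so φ'(x) = π*cos(π*x).
Note φ(0) = φ(1) = 0, so the boundary term u·φ vanishes.
LHS = ∫_0^1 u(x) φ'(x) dx = ∫_0^1 (-π*x^2*cos(π*x)) dx. Term by term:
  ∫_0^1 -π*x^2*cos(π*x) dx = 2/π.
So LHS = 2/π.
∫_0^1 v(x) φ(x) dx = ∫_0^1 (2*x*sin(π*x)) dx. Term by term:
  ∫_0^1 2*x*sin(π*x) dx = 2/π.
So RHS = -∫_0^1 v(x) φ(x) dx = -2/π.
LHS − RHS = 4/π ≠ 0, so the identity fails.
(For a valid weak derivative the identity must hold for EVERY test function, in particular this one. The failure shows v is NOT the weak derivative of u.)
Correct weak derivative would be u'(x) = -2*x.


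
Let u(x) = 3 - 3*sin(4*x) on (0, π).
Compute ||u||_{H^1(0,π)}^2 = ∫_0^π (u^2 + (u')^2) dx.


||u||_{H^1(0,π)}^2 = 171*π/2

u'(x) = -12*cos(4*x).
Expand u² and (u')² and integrate term by term on (0, π), using: for integers n ≥ 1, ∫_0^π sin²(nx) dx = ∫_0^π cos²(nx) dx = π/2; for n ≠ n', ∫_0^π sin(nx)sin(n'x) dx = ∫_0^π cos(nx)cos(n'x) dx = 0; and by product-to-sum, ∫_0^π sin(nx)cos(n'x) dx = ½∫_0^π [sin((n+n')x) + sin((n−n')x)] dx, which is 0 when n+n' is even and 2n/(n²−n'²) when n+n' is odd (it need not vanish on (0, π)). For the constant mode: ∫_0^π 1 dx = π, ∫_0^π cos(nx) dx = 0, ∫_0^π sin(nx) dx = (1−(−1)^n)/n.
  u² squared terms: (3)²·∫1 dx = 9·π = 9*π;  (-3)²·∫sin(4x)² dx = 9·π/2 = 9*π/2.
  u² cross terms: 2·(3)·(-3)·∫1·sin(4x) dx = -18·(0) = 0.
  So ∫_0^π u² dx = 9*π + 9*π/2 + 0 = 27*π/2.
  (u')² squared terms: (-12)²·∫cos(4x)² dx = 144·π/2 = 72*π.
  So ∫_0^π (u')² dx = 72*π.
||u||_{H^1}^2 = (27*π/2) + (72*π) = 171*π/2.


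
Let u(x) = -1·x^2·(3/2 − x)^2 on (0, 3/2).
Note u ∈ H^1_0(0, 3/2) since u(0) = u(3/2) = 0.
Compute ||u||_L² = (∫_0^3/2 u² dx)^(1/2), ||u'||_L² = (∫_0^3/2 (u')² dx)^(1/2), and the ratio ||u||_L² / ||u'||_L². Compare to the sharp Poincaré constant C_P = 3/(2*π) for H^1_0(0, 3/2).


||u||_L² / ||u'||_L² = sqrt(3)/4 < C_P = 3/(2*π).

u(x) = -1·x^2·(3/2 − x)^2, so u'(x) = x*(-8*x^2 + 18*x - 9)/2.
u(x) = -1·x^2·(3/2 − x)^2 vanishes at x = 0 and x = 3/2, so u ∈ H^1_0(0, 3/2). Differentiate via the product rule and integrate the resulting polynomials term by term.
  ∫_0^3/2 u² dx = ∫_0^3/2 (x^8 - 6*x^7 + 27*x^6/2 - 27*x^5/2 + 81*x^4/16) dx. Term by term:
    ∫_0^3/2 x^8 dx = 2187/512;  ∫_0^3/2 -6*x^7 dx = -19683/1024;  ∫_0^3/2 27*x^6/2 dx = 59049/1792;
    ∫_0^3/2 -27*x^5/2 dx = -6561/256;  ∫_0^3/2 81*x^4/16 dx = 19683/2560.
  Sum: 2187/512 − 19683/1024 + 59049/1792 − 6561/256 + 19683/2560 = 2187/35840.
  ∫_0^3/2 (u')² dx = ∫_0^3/2 (16*x^6 - 72*x^5 + 117*x^4 - 81*x^3 + 81*x^2/4) dx. Term by term:
    ∫_0^3/2 16*x^6 dx = 2187/56;  ∫_0^3/2 -72*x^5 dx = -2187/16;  ∫_0^3/2 117*x^4 dx = 28431/160;
    ∫_0^3/2 -81*x^3 dx = -6561/64;  ∫_0^3/2 81*x^2/4 dx = 729/32.
  Sum: 2187/56 − 2187/16 + 28431/160 − 6561/64 + 729/32 = 729/2240.
∫_0^3/2 u² dx = 2187/35840, so ||u||_L² = 27*sqrt(105)/1120.
∫_0^3/2 (u')² dx = 729/2240, so ||u'||_L² = 27*sqrt(35)/280.
Ratio ||u||_L² / ||u'||_L² = sqrt(3)/4.
Sharp Poincaré constant on H^1_0(0, 3/2) is C_P = L/π = 3/(2*π), achieved by sin(2*π/3·x).
A polynomial bump cannot attain the sharp Poincaré constant (only the first sine eigenfunction does), so the ratio is strictly less than C_P, consistent with ||u||_L² ≤ C_P ||u'||_L².


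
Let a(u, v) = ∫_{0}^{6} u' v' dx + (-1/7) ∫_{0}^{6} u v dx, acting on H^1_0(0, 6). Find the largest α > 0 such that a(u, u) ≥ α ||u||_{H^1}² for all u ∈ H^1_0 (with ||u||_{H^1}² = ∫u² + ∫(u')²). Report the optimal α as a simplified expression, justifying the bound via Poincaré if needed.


α = (-36/7 + π^2)/(π^2 + 36)

Coercivity of a(·,·) on H^1_0(0, 6) means a(u, u) ≥ α ||u||_{H^1}² for every u ∈ H^1_0.
The interval has length L = 6, and Poincaré/coercivity depend only on L. Here a(u, u) = ∫(u')² + (-1/7)·∫u².
Here c = -1/7 < 0 with |c| < (π/L)² = π^2/36, so coercivity still holds. The condition a(u,u) ≥ α||u||_{H^1}² reads (1−α)∫(u')² ≥ (α−c)∫u². Any admissible α is ≤ 1 (rapidly oscillating u have ∫u²/∫(u')² → 0), and α = 1 would force 0 ≥ (1−c)∫u², impossible since c < 1; so 1−α > 0. By the sharp Poincaré inequality on H^1_0 of an interval of length L, ∫(u')² ≥ (π/L)²∫u² with equality for the first sine mode sin(π(x−x₀)/L) (x₀ the left endpoint), so the inequality holds for all u iff (1−α)(π/L)² ≥ α − c, i.e. α ≤ ((π/L)² + c)/((π/L)² + 1) = (1 + c(L/π)²)/(1 + (L/π)²). (Direct route, valid since c ≤ 0: Poincaré gives c∫u² ≥ c(L/π)²∫(u')², so a(u,u) ≥ (1 + c(L/π)²)∫(u')², while ||u||_{H^1}² ≤ (1 + (L/π)²)∫(u')²; dividing yields the same α.) With (π/L)² = π^2/36 and c = -1/7, the largest admissible constant is α = ((π/L)² + c)/((π/L)² + 1).
Simplifying, α = (-36/7 + π^2)/(π^2 + 36).


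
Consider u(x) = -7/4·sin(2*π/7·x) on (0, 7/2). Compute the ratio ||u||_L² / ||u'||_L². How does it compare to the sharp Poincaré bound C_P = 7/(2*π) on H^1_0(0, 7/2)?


||u||_L² / ||u'||_L² = 7/(2*π) = C_P.

u(x) = -7/4·sin(2*π/7·x), so u'(x) = -π*cos(2*π*x/7)/2.
Writing u(x) = A·sin(kπx/L) with A = -7/4 and k = 1, use ∫_0^L sin²(kπx/L) dx = L/2 and ∫_0^L cos²(kπx/L) dx = L/2.
u² = 49/16·sin²(2*π/7·x) and (u')² = π^2/4·cos²(2*π/7·x), and each of sin², cos² integrates to L/2 = 7/4 over (0, 7/2).
∫_0^7/2 u² dx = 343/64, so ||u||_L² = 7*sqrt(7)/8.
∫_0^7/2 (u')² dx = 7*π^2/16, so ||u'||_L² = sqrt(7)*π/4.
Ratio ||u||_L² / ||u'||_L² = 7/(2*π).
Sharp Poincaré constant on H^1_0(0, 7/2) is C_P = L/π = 7/(2*π), achieved by sin(2*π/7·x).
This is the k = 1 eigenfunction (up to amplitude), so the ratio equals the sharp Poincaré constant exactly.


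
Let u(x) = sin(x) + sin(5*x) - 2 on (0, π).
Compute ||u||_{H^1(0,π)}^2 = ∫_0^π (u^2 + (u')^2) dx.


||u||_{H^1(0,π)}^2 = -48/5 + 18*π

u'(x) = cos(x) + 5*cos(5*x).
Expand u² and (u')² and integrate term by term on (0, π), using: for integers n ≥ 1, ∫_0^π sin²(nx) dx = ∫_0^π cos²(nx) dx = π/2; for n ≠ n', ∫_0^π sin(nx)sin(n'x) dx = ∫_0^π cos(nx)cos(n'x) dx = 0; and by product-to-sum, ∫_0^π sin(nx)cos(n'x) dx = ½∫_0^π [sin((n+n')x) + sin((n−n')x)] dx, which is 0 when n+n' is even and 2n/(n²−n'²) when n+n' is odd (it need not vanish on (0, π)). For the constant mode: ∫_0^π 1 dx = π, ∫_0^π cos(nx) dx = 0, ∫_0^π sin(nx) dx = (1−(−1)^n)/n.
  u² squared terms: (-2)²·∫1 dx = 4·π = 4*π;  (1)²·∫sin(x)² dx = 1·π/2 = π/2;  (1)²·∫sin(5x)² dx = 1·π/2 = π/2.
  u² cross terms: 2·(-2)·(1)·∫1·sin(x) dx = -4·(2) = -8;  2·(-2)·(1)·∫1·sin(5x) dx = -4·(2/5) = -8/5;  2·(1)·(1)·∫sin(x)·sin(5x) dx = 2·(0) = 0.
  So ∫_0^π u² dx = 4*π + π/2 + π/2 − 8 − 8/5 + 0 = -48/5 + 5*π.
  (u')² squared terms: (5)²·∫cos(5x)² dx = 25·π/2 = 25*π/2;  (1)²·∫cos(x)² dx = 1·π/2 = π/2.
  (u')² cross terms: 2·(5)·(1)·∫cos(5x)·cos(x) dx = 10·(0) = 0.
  So ∫_0^π (u')² dx = 25*π/2 + π/2 + 0 = 13*π.
||u||_{H^1}^2 = (-48/5 + 5*π) + (13*π) = -48/5 + 18*π.


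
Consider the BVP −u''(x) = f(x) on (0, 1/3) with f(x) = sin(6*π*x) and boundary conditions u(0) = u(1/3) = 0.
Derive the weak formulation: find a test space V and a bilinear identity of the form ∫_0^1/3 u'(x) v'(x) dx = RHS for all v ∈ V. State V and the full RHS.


V = H^1_0(0, 1/3) (so v(0) = v(1/3) = 0); weak form: ∫_0^1/3 u'v' dx = ∫_0^1/3 (sin(6*π*x)) v dx for all v ∈ V.

Multiply both sides by a test function v and integrate from 0 to 1/3:
  ∫_0^1/3 −u''(x) v(x) dx = ∫_0^1/3 f(x) v(x) dx.
Integrate the LHS by parts once:
  ∫_0^1/3 −u'' v dx = −[u'(x) v(x)]_0^1/3 + ∫_0^1/3 u'(x) v'(x) dx.
Thus ∫_0^1/3 u'(x) v'(x) dx = ∫_0^1/3 f(x) v(x) dx + [u'(x) v(x)]_0^1/3.
Choose V so that boundary terms are either known or forced to vanish.
u is Dirichlet: u(0) = u(1/3) = 0. Let V = H^1_0(0, 1/3); then v(0) = v(1/3) = 0, and [u' v]_0^1/3 = 0.
Weak formulation: find u (satisfying any essential BC) such that ∫_0^1/3 u'(x) v'(x) dx = ∫_0^1/3 f v dx for all v ∈ V.
Substituting f(x) = sin(6*π*x), the right-hand side is ∫_0^1/3 (sin(6*π*x)) v dx.


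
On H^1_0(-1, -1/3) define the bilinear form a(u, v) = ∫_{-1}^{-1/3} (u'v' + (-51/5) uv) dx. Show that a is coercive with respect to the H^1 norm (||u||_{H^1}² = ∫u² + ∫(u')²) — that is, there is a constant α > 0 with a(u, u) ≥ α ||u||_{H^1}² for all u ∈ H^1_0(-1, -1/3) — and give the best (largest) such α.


α = 3*(-68 + 15*π^2)/(5*(4 + 9*π^2))

Coercivity of a(·,·) on H^1_0(-1, -1/3) means a(u, u) ≥ α ||u||_{H^1}² for every u ∈ H^1_0.
The interval has length L = 2/3, and Poincaré/coercivity depend only on L. Here a(u, u) = ∫(u')² + (-51/5)·∫u².
Here c = -51/5 < 0 with |c| < (π/L)² = 9*π^2/4, so coercivity still holds. The condition a(u,u) ≥ α||u||_{H^1}² reads (1−α)∫(u')² ≥ (α−c)∫u². Any admissible α is ≤ 1 (rapidly oscillating u have ∫u²/∫(u')² → 0), and α = 1 would force 0 ≥ (1−c)∫u², impossible since c < 1; so 1−α > 0. By the sharp Poincaré inequality on H^1_0 of an interval of length L, ∫(u')² ≥ (π/L)²∫u² with equality for the first sine mode sin(π(x−x₀)/L) (x₀ the left endpoint), so the inequality holds for all u iff (1−α)(π/L)² ≥ α − c, i.e. α ≤ ((π/L)² + c)/((π/L)² + 1) = (1 + c(L/π)²)/(1 + (L/π)²). (Direct route, valid since c ≤ 0: Poincaré gives c∫u² ≥ c(L/π)²∫(u')², so a(u,u) ≥ (1 + c(L/π)²)∫(u')², while ||u||_{H^1}² ≤ (1 + (L/π)²)∫(u')²; dividing yields the same α.) With (π/L)² = 9*π^2/4 and c = -51/5, the largest admissible constant is α = ((π/L)² + c)/((π/L)² + 1).
Simplifying, α = 3*(-68 + 15*π^2)/(5*(4 + 9*π^2)).


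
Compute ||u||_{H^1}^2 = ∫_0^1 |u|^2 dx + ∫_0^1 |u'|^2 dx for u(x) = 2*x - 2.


||u||_{H^1}^2 = 16/3

The H^1 norm (squared) on an interval (0, L) is
  ||u||_{H^1}^2 = ∫_0^L u(x)^2 dx + ∫_0^L u'(x)^2 dx.
Compute u'(x) = 2.
Then u(x)^2 = 4*x**2 - 8*x + 4 and u'(x)^2 = 4.
Integrate each monomial from 0 to 1 using ∫_0^1 c·x^n dx = c·1^(n+1)/(n+1):
  ∫_0^1 u(x)^2 dx = ∫_0^1 (4*x^2 - 8*x + 4) dx. Term by term:
    ∫_0^1 4*x^2 dx = 4/3;  ∫_0^1 -8*x dx = -4;  ∫_0^1 4 dx = 4.
  Sum: 4/3 − 4 + 4 = 4/3.
  ∫_0^1 u'(x)^2 dx = ∫_0^1 (4) dx. Term by term:
    ∫_0^1 4 dx = 4.
Adding: ||u||_{H^1}^2 = 4/3 + 4 = 16/3.


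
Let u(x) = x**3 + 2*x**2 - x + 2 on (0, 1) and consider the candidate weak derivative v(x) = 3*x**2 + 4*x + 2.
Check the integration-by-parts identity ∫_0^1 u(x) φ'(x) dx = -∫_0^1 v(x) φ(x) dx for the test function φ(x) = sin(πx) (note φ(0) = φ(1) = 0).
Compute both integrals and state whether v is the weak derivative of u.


LHS = -5/π + 12/π^3, RHS = -11/π + 12/π^3. No, v is not the weak derivative of u.

u(x) = x**3 + 2*x**2 - x + 2, classical derivative u'(x) = 3*x**2 + 4*x - 1.
φ(x) = sin(πx), so φ'(x) = π*cos(π*x).
Note φ(0) = φ(1) = 0, so the boundary term u·φ vanishes.
LHS = ∫_0^1 u(x) φ'(x) dx = ∫_0^1 (π*x^3*cos(π*x) + 2*π*x^2*cos(π*x) - π*x*cos(π*x) + 2*π*cos(π*x)) dx. Term by term:
  ∫_0^1 2*π*cos(π*x) dx = 0;  ∫_0^1 π*x^3*cos(π*x) dx = -3/π + 12/π^3;  ∫_0^1 -π*x*cos(π*x) dx = 2/π;
  ∫_0^1 2*π*x^2*cos(π*x) dx = -4/π.
Sum: 0 + -3/π + 12/π^3 + 2/π − 4/π = -5/π + 12/π^3.
So LHS = -5/π + 12/π^3.
∫_0^1 v(x) φ(x) dx = ∫_0^1 (3*x^2*sin(π*x) + 4*x*sin(π*x) + 2*sin(π*x)) dx. Term by term:
  ∫_0^1 2*sin(π*x) dx = 4/π;  ∫_0^1 3*x^2*sin(π*x) dx = -12/π^3 + 3/π;  ∫_0^1 4*x*sin(π*x) dx = 4/π.
Sum: 4/π + -12/π^3 + 3/π + 4/π = -12/π^3 + 11/π.
So RHS = -∫_0^1 v(x) φ(x) dx = -11/π + 12/π^3.
LHS − RHS = 6/π ≠ 0, so the identity fails.
(For a valid weak derivative the identity must hold for EVERY test function, in particular this one. The failure shows v is NOT the weak derivative of u.)
Correct weak derivative would be u'(x) = 3*x**2 + 4*x - 1.


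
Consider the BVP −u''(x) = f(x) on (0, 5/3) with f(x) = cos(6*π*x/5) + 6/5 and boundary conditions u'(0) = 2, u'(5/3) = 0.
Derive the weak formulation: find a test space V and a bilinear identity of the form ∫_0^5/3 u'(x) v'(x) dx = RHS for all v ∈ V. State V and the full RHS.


V = H^1(0, 5/3) (v unrestricted at boundary; u is determined up to an additive constant); weak form: ∫_0^5/3 u'v' dx = ∫_0^5/3 (cos(6*π*x/5) + 6/5) v dx − 2·v(0) for all v ∈ V.

Multiply both sides by a test function v and integrate from 0 to 5/3:
  ∫_0^5/3 −u''(x) v(x) dx = ∫_0^5/3 f(x) v(x) dx.
Integrate the LHS by parts once:
  ∫_0^5/3 −u'' v dx = −[u'(x) v(x)]_0^5/3 + ∫_0^5/3 u'(x) v'(x) dx.
Thus ∫_0^5/3 u'(x) v'(x) dx = ∫_0^5/3 f(x) v(x) dx + [u'(x) v(x)]_0^5/3.
Choose V so that boundary terms are either known or forced to vanish.
u has inhomogeneous Neumann u'(0) = 2, u'(5/3) = 0. [u' v]_0^5/3 = (0)·v(5/3) − (2)·v(0) = − 2·v(0). Take V = H^1(0, 5/3); boundary term becomes part of RHS.
Weak formulation: find u (satisfying any essential BC) such that ∫_0^5/3 u'(x) v'(x) dx = ∫_0^5/3 f v dx − 2·v(0) for all v ∈ V (Neumann data are natural BCs: they enter the RHS as boundary terms).
Substituting f(x) = cos(6*π*x/5) + 6/5, the right-hand side is ∫_0^5/3 (cos(6*π*x/5) + 6/5) v dx − 2·v(0).
Compatibility check (pure Neumann): taking v ≡ 1 ∈ V gives 0 = ∫_0^5/3 f dx + (0) − (2), i.e. ∫_0^5/3 f dx must equal u'(0) − u'(5/3) = 2. Indeed ∫_0^5/3 (cos(6*π*x/5) + 6/5) dx = 2, so the data are compatible. The solution is then unique only up to an additive constant (fix it e.g. by requiring ∫_0^5/3 u dx = 0).


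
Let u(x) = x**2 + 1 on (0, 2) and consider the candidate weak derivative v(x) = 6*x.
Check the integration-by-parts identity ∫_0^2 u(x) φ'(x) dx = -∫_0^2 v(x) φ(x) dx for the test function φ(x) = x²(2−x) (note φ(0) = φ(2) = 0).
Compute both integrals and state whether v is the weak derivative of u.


LHS = -16/5, RHS = -48/5. No, v is not the weak derivative of u.

u(x) = x**2 + 1, classical derivative u'(x) = 2*x.
φ(x) = x²(2−x), so φ'(x) = x*(4 - 3*x).
Note φ(0) = φ(2) = 0, so the boundary term u·φ vanishes.
LHS = ∫_0^2 u(x) φ'(x) dx = ∫_0^2 (-3*x^4 + 4*x^3 - 3*x^2 + 4*x) dx. Term by term:
  ∫_0^2 -3*x^4 dx = -96/5;  ∫_0^2 4*x^3 dx = 16;  ∫_0^2 -3*x^2 dx = -8;
  ∫_0^2 4*x dx = 8.
Sum: -96/5 + 16 − 8 + 8 = -16/5.
So LHS = -16/5.
∫_0^2 v(x) φ(x) dx = ∫_0^2 (-6*x^4 + 12*x^3) dx. Term by term:
  ∫_0^2 -6*x^4 dx = -192/5;  ∫_0^2 12*x^3 dx = 48.
Sum: -192/5 + 48 = 48/5.
So RHS = -∫_0^2 v(x) φ(x) dx = -48/5.
LHS − RHS = 32/5 ≠ 0, so the identity fails.
(For a valid weak derivative the identity must hold for EVERY test function, in particular this one. The failure shows v is NOT the weak derivative of u.)
Correct weak derivative would be u'(x) = 2*x.


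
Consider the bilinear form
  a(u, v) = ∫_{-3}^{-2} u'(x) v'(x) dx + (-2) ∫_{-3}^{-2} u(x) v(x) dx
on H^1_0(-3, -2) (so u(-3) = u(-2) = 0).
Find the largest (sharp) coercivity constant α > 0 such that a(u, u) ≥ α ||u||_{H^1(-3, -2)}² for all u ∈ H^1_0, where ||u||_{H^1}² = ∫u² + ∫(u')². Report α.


α = (-2 + π^2)/(1 + π^2)

Coercivity of a(·,·) on H^1_0(-3, -2) means a(u, u) ≥ α ||u||_{H^1}² for every u ∈ H^1_0.
The interval has length L = 1, and Poincaré/coercivity depend only on L. Here a(u, u) = ∫(u')² + (-2)·∫u².
Here c = -2 < 0 with |c| < (π/L)² = π^2, so coercivity still holds. The condition a(u,u) ≥ α||u||_{H^1}² reads (1−α)∫(u')² ≥ (α−c)∫u². Any admissible α is ≤ 1 (rapidly oscillating u have ∫u²/∫(u')² → 0), and α = 1 would force 0 ≥ (1−c)∫u², impossible since c < 1; so 1−α > 0. By the sharp Poincaré inequality on H^1_0 of an interval of length L, ∫(u')² ≥ (π/L)²∫u² with equality for the first sine mode sin(π(x−x₀)/L) (x₀ the left endpoint), so the inequality holds for all u iff (1−α)(π/L)² ≥ α − c, i.e. α ≤ ((π/L)² + c)/((π/L)² + 1) = (1 + c(L/π)²)/(1 + (L/π)²). (Direct route, valid since c ≤ 0: Poincaré gives c∫u² ≥ c(L/π)²∫(u')², so a(u,u) ≥ (1 + c(L/π)²)∫(u')², while ||u||_{H^1}² ≤ (1 + (L/π)²)∫(u')²; dividing yields the same α.) With (π/L)² = π^2 and c = -2, the largest admissible constant is α = ((π/L)² + c)/((π/L)² + 1).
Simplifying, α = (-2 + π^2)/(1 + π^2).


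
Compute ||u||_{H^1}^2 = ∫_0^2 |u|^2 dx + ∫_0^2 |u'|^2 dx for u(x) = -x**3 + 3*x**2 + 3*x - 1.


||u||_{H^1}^2 = 3608/35

The H^1 norm (squared) on an interval (0, L) is
  ||u||_{H^1}^2 = ∫_0^L u(x)^2 dx + ∫_0^L u'(x)^2 dx.
Compute u'(x) = -3*x**2 + 6*x + 3.
Then u(x)^2 = x**6 - 6*x**5 + 3*x**4 + 20*x**3 + 3*x**2 - 6*x + 1 and u'(x)^2 = 9*x**4 - 36*x**3 + 18*x**2 + 36*x + 9.
Integrate each monomial from 0 to 2 using ∫_0^2 c·x^n dx = c·2^(n+1)/(n+1):
  ∫_0^2 u(x)^2 dx = ∫_0^2 (x^6 - 6*x^5 + 3*x^4 + 20*x^3 + 3*x^2 - 6*x + 1) dx. Term by term:
    ∫_0^2 x^6 dx = 128/7;  ∫_0^2 -6*x^5 dx = -64;  ∫_0^2 3*x^4 dx = 96/5;
    ∫_0^2 20*x^3 dx = 80;  ∫_0^2 3*x^2 dx = 8;  ∫_0^2 -6*x dx = -12;
    ∫_0^2 1 dx = 2.
  Sum: 128/7 − 64 + 96/5 + 80 + 8 − 12 + 2 = 1802/35.
  ∫_0^2 u'(x)^2 dx = ∫_0^2 (9*x^4 - 36*x^3 + 18*x^2 + 36*x + 9) dx. Term by term:
    ∫_0^2 9*x^4 dx = 288/5;  ∫_0^2 -36*x^3 dx = -144;  ∫_0^2 18*x^2 dx = 48;
    ∫_0^2 36*x dx = 72;  ∫_0^2 9 dx = 18.
  Sum: 288/5 − 144 + 48 + 72 + 18 = 258/5.
Adding: ||u||_{H^1}^2 = 1802/35 + 258/5 = 3608/35.


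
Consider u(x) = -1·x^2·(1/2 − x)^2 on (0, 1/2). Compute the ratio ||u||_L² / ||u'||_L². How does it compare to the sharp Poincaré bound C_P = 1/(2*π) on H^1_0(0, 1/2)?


||u||_L² / ||u'||_L² = sqrt(3)/12 < C_P = 1/(2*π).

u(x) = -1·x^2·(1/2 − x)^2, so u'(x) = x*(-8*x^2 + 6*x - 1)/2.
u(x) = -1·x^2·(1/2 − x)^2 vanishes at x = 0 and x = 1/2, so u ∈ H^1_0(0, 1/2). Differentiate via the product rule and integrate the resulting polynomials term by term.
  ∫_0^1/2 u² dx = ∫_0^1/2 (x^8 - 2*x^7 + 3*x^6/2 - x^5/2 + x^4/16) dx. Term by term:
    ∫_0^1/2 x^8 dx = 1/4608;  ∫_0^1/2 -2*x^7 dx = -1/1024;  ∫_0^1/2 3*x^6/2 dx = 3/1792;
    ∫_0^1/2 -x^5/2 dx = -1/768;  ∫_0^1/2 x^4/16 dx = 1/2560.
  Sum: 1/4608 − 1/1024 + 3/1792 − 1/768 + 1/2560 = 1/322560.
  ∫_0^1/2 (u')² dx = ∫_0^1/2 (16*x^6 - 24*x^5 + 13*x^4 - 3*x^3 + x^2/4) dx. Term by term:
    ∫_0^1/2 16*x^6 dx = 1/56;  ∫_0^1/2 -24*x^5 dx = -1/16;  ∫_0^1/2 13*x^4 dx = 13/160;
    ∫_0^1/2 -3*x^3 dx = -3/64;  ∫_0^1/2 x^2/4 dx = 1/96.
  Sum: 1/56 − 1/16 + 13/160 − 3/64 + 1/96 = 1/6720.
∫_0^1/2 u² dx = 1/322560, so ||u||_L² = sqrt(35)/3360.
∫_0^1/2 (u')² dx = 1/6720, so ||u'||_L² = sqrt(105)/840.
Ratio ||u||_L² / ||u'||_L² = sqrt(3)/12.
Sharp Poincaré constant on H^1_0(0, 1/2) is C_P = L/π = 1/(2*π), achieved by sin(2*π·x).
A polynomial bump cannot attain the sharp Poincaré constant (only the first sine eigenfunction does), so the ratio is strictly less than C_P, consistent with ||u||_L² ≤ C_P ||u'||_L².


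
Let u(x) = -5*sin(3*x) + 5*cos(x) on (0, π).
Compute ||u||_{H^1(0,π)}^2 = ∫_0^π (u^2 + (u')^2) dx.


||u||_{H^1(0,π)}^2 = 150*π

u'(x) = -5*sin(x) - 15*cos(3*x).
Expand u² and (u')² and integrate term by term on (0, π), using: for integers n ≥ 1, ∫_0^π sin²(nx) dx = ∫_0^π cos²(nx) dx = π/2; for n ≠ n', ∫_0^π sin(nx)sin(n'x) dx = ∫_0^π cos(nx)cos(n'x) dx = 0; and by product-to-sum, ∫_0^π sin(nx)cos(n'x) dx = ½∫_0^π [sin((n+n')x) + sin((n−n')x)] dx, which is 0 when n+n' is even and 2n/(n²−n'²) when n+n' is odd (it need not vanish on (0, π)).
  u² squared terms: (-5)²·∫sin(3x)² dx = 25·π/2 = 25*π/2;  (5)²·∫cos(x)² dx = 25·π/2 = 25*π/2.
  u² cross terms: 2·(-5)·(5)·∫sin(3x)·cos(x) dx = -50·(0) = 0.
  So ∫_0^π u² dx = 25*π/2 + 25*π/2 + 0 = 25*π.
  (u')² squared terms: (-15)²·∫cos(3x)² dx = 225·π/2 = 225*π/2;  (-5)²·∫sin(x)² dx = 25·π/2 = 25*π/2.
  (u')² cross terms: 2·(-15)·(-5)·∫cos(3x)·sin(x) dx = 150·(0) = 0.
  So ∫_0^π (u')² dx = 225*π/2 + 25*π/2 + 0 = 125*π.
||u||_{H^1}^2 = (25*π) + (125*π) = 150*π.


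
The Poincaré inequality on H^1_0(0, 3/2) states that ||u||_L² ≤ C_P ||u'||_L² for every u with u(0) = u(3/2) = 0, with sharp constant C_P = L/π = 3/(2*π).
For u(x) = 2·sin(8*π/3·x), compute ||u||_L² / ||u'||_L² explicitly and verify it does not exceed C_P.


||u||_L² / ||u'||_L² = 3/(8*π) < C_P = 3/(2*π).

u(x) = 2·sin(8*π/3·x), so u'(x) = 16*π*cos(8*π*x/3)/3.
Writing u(x) = A·sin(kπx/L) with A = 2 and k = 4, use ∫_0^L sin²(kπx/L) dx = L/2 and ∫_0^L cos²(kπx/L) dx = L/2.
u² = 4·sin²(8*π/3·x) and (u')² = 256*π^2/9·cos²(8*π/3·x), and each of sin², cos² integrates to L/2 = 3/4 over (0, 3/2).
∫_0^3/2 u² dx = 3, so ||u||_L² = sqrt(3).
∫_0^3/2 (u')² dx = 64*π^2/3, so ||u'||_L² = 8*sqrt(3)*π/3.
Ratio ||u||_L² / ||u'||_L² = 3/(8*π).
Sharp Poincaré constant on H^1_0(0, 3/2) is C_P = L/π = 3/(2*π), achieved by sin(2*π/3·x).
This is the k = 4 harmonic; the ratio L/(kπ) is strictly less than C_P = L/π, consistent with the sharp inequality ||u||_L² ≤ C_P ||u'||_L².


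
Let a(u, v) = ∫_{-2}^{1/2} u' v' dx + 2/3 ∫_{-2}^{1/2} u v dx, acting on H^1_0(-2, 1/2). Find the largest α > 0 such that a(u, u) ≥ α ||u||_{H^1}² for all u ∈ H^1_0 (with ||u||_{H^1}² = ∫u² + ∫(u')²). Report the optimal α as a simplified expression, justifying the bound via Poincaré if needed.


α = 2*(25 + 6*π^2)/(3*(25 + 4*π^2))

Coercivity of a(·,·) on H^1_0(-2, 1/2) means a(u, u) ≥ α ||u||_{H^1}² for every u ∈ H^1_0.
The interval has length L = 5/2, and Poincaré/coercivity depend only on L. Here a(u, u) = ∫(u')² + (2/3)·∫u².
Here 0 < c = 2/3 < 1. The condition a(u,u) ≥ α||u||_{H^1}² reads (1−α)∫(u')² ≥ (α−c)∫u². Any admissible α is ≤ 1 (rapidly oscillating u have ∫u²/∫(u')² → 0), and α = 1 would force 0 ≥ (1−c)∫u², impossible since c < 1; so 1−α > 0. By the sharp Poincaré inequality on H^1_0 of an interval of length L, ∫(u')² ≥ (π/L)²∫u² with equality for the first sine mode sin(π(x−x₀)/L) (x₀ the left endpoint), so the inequality holds for all u iff (1−α)(π/L)² ≥ α − c, i.e. α ≤ ((π/L)² + c)/((π/L)² + 1) = (1 + c(L/π)²)/(1 + (L/π)²). With (π/L)² = 4*π^2/25 and c = 2/3, the largest admissible constant is α = ((π/L)² + c)/((π/L)² + 1).
Simplifying, α = 2*(25 + 6*π^2)/(3*(25 + 4*π^2)).


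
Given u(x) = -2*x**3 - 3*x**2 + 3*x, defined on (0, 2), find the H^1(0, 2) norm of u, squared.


||u||_{H^1}^2 = 20942/35

The H^1 norm (squared) on an interval (0, L) is
  ||u||_{H^1}^2 = ∫_0^L u(x)^2 dx + ∫_0^L u'(x)^2 dx.
Compute u'(x) = -6*x**2 - 6*x + 3.
Then u(x)^2 = 4*x**6 + 12*x**5 - 3*x**4 - 18*x**3 + 9*x**2 and u'(x)^2 = 36*x**4 + 72*x**3 - 36*x + 9.
Integrate each monomial from 0 to 2 using ∫_0^2 c·x^n dx = c·2^(n+1)/(n+1):
  ∫_0^2 u(x)^2 dx = ∫_0^2 (4*x^6 + 12*x^5 - 3*x^4 - 18*x^3 + 9*x^2) dx. Term by term:
    ∫_0^2 4*x^6 dx = 512/7;  ∫_0^2 12*x^5 dx = 128;  ∫_0^2 -3*x^4 dx = -96/5;
    ∫_0^2 -18*x^3 dx = -72;  ∫_0^2 9*x^2 dx = 24.
  Sum: 512/7 + 128 − 96/5 − 72 + 24 = 4688/35.
  ∫_0^2 u'(x)^2 dx = ∫_0^2 (36*x^4 + 72*x^3 - 36*x + 9) dx. Term by term:
    ∫_0^2 36*x^4 dx = 1152/5;  ∫_0^2 72*x^3 dx = 288;  ∫_0^2 -36*x dx = -72;
    ∫_0^2 9 dx = 18.
  Sum: 1152/5 + 288 − 72 + 18 = 2322/5.
Adding: ||u||_{H^1}^2 = 4688/35 + 2322/5 = 20942/35.


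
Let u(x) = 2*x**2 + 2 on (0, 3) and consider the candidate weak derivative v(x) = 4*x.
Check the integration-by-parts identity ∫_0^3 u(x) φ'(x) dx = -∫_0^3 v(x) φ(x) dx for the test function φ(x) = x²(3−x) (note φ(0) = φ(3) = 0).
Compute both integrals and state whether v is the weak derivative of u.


LHS = -243/5, RHS = -243/5. Yes, v = u' weakly.

u(x) = 2*x**2 + 2, classical derivative u'(x) = 4*x.
φ(x) = x²(3−x), so φ'(x) = 3*x*(2 - x).
Note φ(0) = φ(3) = 0, so the boundary term u·φ vanishes.
LHS = ∫_0^3 u(x) φ'(x) dx = ∫_0^3 (-6*x^4 + 12*x^3 - 6*x^2 + 12*x) dx. Term by term:
  ∫_0^3 -6*x^4 dx = -1458/5;  ∫_0^3 12*x^3 dx = 243;  ∫_0^3 -6*x^2 dx = -54;
  ∫_0^3 12*x dx = 54.
Sum: -1458/5 + 243 − 54 + 54 = -243/5.
So LHS = -243/5.
∫_0^3 v(x) φ(x) dx = ∫_0^3 (-4*x^4 + 12*x^3) dx. Term by term:
  ∫_0^3 -4*x^4 dx = -972/5;  ∫_0^3 12*x^3 dx = 243.
Sum: -972/5 + 243 = 243/5.
So RHS = -∫_0^3 v(x) φ(x) dx = -243/5.
LHS = RHS, so the identity holds for this test φ.
Moreover u is smooth here and v(x) = u'(x) = 4*x pointwise, so the identity holds for every test function. Hence v is the weak derivative of u.


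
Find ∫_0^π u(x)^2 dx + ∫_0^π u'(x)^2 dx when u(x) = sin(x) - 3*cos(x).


||u||_{H^1(0,π)}^2 = 10*π

u'(x) = 3*sin(x) + cos(x).
Expand u² and (u')² and integrate term by term on (0, π), using: for integers n ≥ 1, ∫_0^π sin²(nx) dx = ∫_0^π cos²(nx) dx = π/2; for n ≠ n', ∫_0^π sin(nx)sin(n'x) dx = ∫_0^π cos(nx)cos(n'x) dx = 0; and by product-to-sum, ∫_0^π sin(nx)cos(n'x) dx = ½∫_0^π [sin((n+n')x) + sin((n−n')x)] dx, which is 0 when n+n' is even and 2n/(n²−n'²) when n+n' is odd (it need not vanish on (0, π)).
  u² squared terms: (-3)²·∫cos(x)² dx = 9·π/2 = 9*π/2;  (1)²·∫sin(x)² dx = 1·π/2 = π/2.
  u² cross terms: 2·(-3)·(1)·∫cos(x)·sin(x) dx = -6·(0) = 0.
  So ∫_0^π u² dx = 9*π/2 + π/2 + 0 = 5*π.
  (u')² squared terms: (3)²·∫sin(x)² dx = 9·π/2 = 9*π/2;  (1)²·∫cos(x)² dx = 1·π/2 = π/2.
  (u')² cross terms: 2·(3)·(1)·∫sin(x)·cos(x) dx = 6·(0) = 0.
  So ∫_0^π (u')² dx = 9*π/2 + π/2 + 0 = 5*π.
||u||_{H^1}^2 = (5*π) + (5*π) = 10*π.


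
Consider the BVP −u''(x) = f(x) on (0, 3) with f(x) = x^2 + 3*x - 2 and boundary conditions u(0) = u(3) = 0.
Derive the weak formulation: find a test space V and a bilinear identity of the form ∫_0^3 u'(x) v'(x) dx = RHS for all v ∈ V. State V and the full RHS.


V = H^1_0(0, 3) (so v(0) = v(3) = 0); weak form: ∫_0^3 u'v' dx = ∫_0^3 (x^2 + 3*x - 2) v dx for all v ∈ V.

Multiply both sides by a test function v and integrate from 0 to 3:
  ∫_0^3 −u''(x) v(x) dx = ∫_0^3 f(x) v(x) dx.
Integrate the LHS by parts once:
  ∫_0^3 −u'' v dx = −[u'(x) v(x)]_0^3 + ∫_0^3 u'(x) v'(x) dx.
Thus ∫_0^3 u'(x) v'(x) dx = ∫_0^3 f(x) v(x) dx + [u'(x) v(x)]_0^3.
Choose V so that boundary terms are either known or forced to vanish.
u is Dirichlet: u(0) = u(3) = 0. Let V = H^1_0(0, 3); then v(0) = v(3) = 0, and [u' v]_0^3 = 0.
Weak formulation: find u (satisfying any essential BC) such that ∫_0^3 u'(x) v'(x) dx = ∫_0^3 f v dx for all v ∈ V.
Substituting f(x) = x^2 + 3*x - 2, the right-hand side is ∫_0^3 (x^2 + 3*x - 2) v dx.


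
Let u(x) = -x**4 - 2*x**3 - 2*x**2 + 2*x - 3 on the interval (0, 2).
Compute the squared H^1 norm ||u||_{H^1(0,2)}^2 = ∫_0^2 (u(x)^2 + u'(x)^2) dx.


||u||_{H^1}^2 = 110990/63

The H^1 norm (squared) on an interval (0, L) is
  ||u||_{H^1}^2 = ∫_0^L u(x)^2 dx + ∫_0^L u'(x)^2 dx.
Compute u'(x) = -4*x**3 - 6*x**2 - 4*x + 2.
Then u(x)^2 = x**8 + 4*x**7 + 8*x**6 + 4*x**5 + 2*x**4 + 4*x**3 + 16*x**2 - 12*x + 9 and u'(x)^2 = 16*x**6 + 48*x**5 + 68*x**4 + 32*x**3 - 8*x**2 - 16*x + 4.
Integrate each monomial from 0 to 2 using ∫_0^2 c·x^n dx = c·2^(n+1)/(n+1):
  ∫_0^2 u(x)^2 dx = ∫_0^2 (x^8 + 4*x^7 + 8*x^6 + 4*x^5 + 2*x^4 + 4*x^3 + 16*x^2 - 12*x + 9) dx. Term by term:
    ∫_0^2 x^8 dx = 512/9;  ∫_0^2 4*x^7 dx = 128;  ∫_0^2 8*x^6 dx = 1024/7;
    ∫_0^2 4*x^5 dx = 128/3;  ∫_0^2 2*x^4 dx = 64/5;  ∫_0^2 4*x^3 dx = 16;
    ∫_0^2 16*x^2 dx = 128/3;  ∫_0^2 -12*x dx = -24;  ∫_0^2 9 dx = 18.
  Sum: 512/9 + 128 + 1024/7 + 128/3 + 64/5 + 16 + 128/3 − 24 + 18 = 138382/315.
  ∫_0^2 u'(x)^2 dx = ∫_0^2 (16*x^6 + 48*x^5 + 68*x^4 + 32*x^3 - 8*x^2 - 16*x + 4) dx. Term by term:
    ∫_0^2 16*x^6 dx = 2048/7;  ∫_0^2 48*x^5 dx = 512;  ∫_0^2 68*x^4 dx = 2176/5;
    ∫_0^2 32*x^3 dx = 128;  ∫_0^2 -8*x^2 dx = -64/3;  ∫_0^2 -16*x dx = -32;
    ∫_0^2 4 dx = 8.
  Sum: 2048/7 + 512 + 2176/5 + 128 − 64/3 − 32 + 8 = 138856/105.
Adding: ||u||_{H^1}^2 = 138382/315 + 138856/105 = 110990/63.


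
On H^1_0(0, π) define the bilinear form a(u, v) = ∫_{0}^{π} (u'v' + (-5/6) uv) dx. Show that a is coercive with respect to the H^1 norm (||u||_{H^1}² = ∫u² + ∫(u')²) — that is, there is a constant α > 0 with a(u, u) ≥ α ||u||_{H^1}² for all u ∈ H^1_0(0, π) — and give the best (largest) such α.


α = 1/12

Coercivity of a(·,·) on H^1_0(0, π) means a(u, u) ≥ α ||u||_{H^1}² for every u ∈ H^1_0.
The interval has length L = π, and Poincaré/coercivity depend only on L. Here a(u, u) = ∫(u')² + (-5/6)·∫u².
Here c = -5/6 < 0 with |c| < (π/L)² = 1, so coercivity still holds. The condition a(u,u) ≥ α||u||_{H^1}² reads (1−α)∫(u')² ≥ (α−c)∫u². Any admissible α is ≤ 1 (rapidly oscillating u have ∫u²/∫(u')² → 0), and α = 1 would force 0 ≥ (1−c)∫u², impossible since c < 1; so 1−α > 0. By the sharp Poincaré inequality on H^1_0 of an interval of length L, ∫(u')² ≥ (π/L)²∫u² with equality for the first sine mode sin(π(x−x₀)/L) (x₀ the left endpoint), so the inequality holds for all u iff (1−α)(π/L)² ≥ α − c, i.e. α ≤ ((π/L)² + c)/((π/L)² + 1) = (1 + c(L/π)²)/(1 + (L/π)²). (Direct route, valid since c ≤ 0: Poincaré gives c∫u² ≥ c(L/π)²∫(u')², so a(u,u) ≥ (1 + c(L/π)²)∫(u')², while ||u||_{H^1}² ≤ (1 + (L/π)²)∫(u')²; dividing yields the same α.) With (π/L)² = 1 and c = -5/6, the largest admissible constant is α = ((π/L)² + c)/((π/L)² + 1).
Simplifying, α = 1/12.


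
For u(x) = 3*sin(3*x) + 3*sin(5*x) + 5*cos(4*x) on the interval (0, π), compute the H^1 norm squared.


||u||_{H^1(0,π)}^2 = 2720/21 + 749*π/2

u'(x) = -20*sin(4*x) + 9*cos(3*x) + 15*cos(5*x).
Expand u² and (u')² and integrate term by term on (0, π), using: for integers n ≥ 1, ∫_0^π sin²(nx) dx = ∫_0^π cos²(nx) dx = π/2; for n ≠ n', ∫_0^π sin(nx)sin(n'x) dx = ∫_0^π cos(nx)cos(n'x) dx = 0; and by product-to-sum, ∫_0^π sin(nx)cos(n'x) dx = ½∫_0^π [sin((n+n')x) + sin((n−n')x)] dx, which is 0 when n+n' is even and 2n/(n²−n'²) when n+n' is odd (it need not vanish on (0, π)).
  u² squared terms: (3)²·∫sin(3x)² dx = 9·π/2 = 9*π/2;  (3)²·∫sin(5x)² dx = 9·π/2 = 9*π/2;  (5)²·∫cos(4x)² dx = 25·π/2 = 25*π/2.
  u² cross terms: 2·(3)·(3)·∫sin(3x)·sin(5x) dx = 18·(0) = 0;  2·(3)·(5)·∫sin(3x)·cos(4x) dx = 30·(-6/7) = -180/7;  2·(3)·(5)·∫sin(5x)·cos(4x) dx = 30·(10/9) = 100/3.
  So ∫_0^π u² dx = 9*π/2 + 9*π/2 + 25*π/2 + 0 − 180/7 + 100/3 = 160/21 + 43*π/2.
  (u')² squared terms: (-20)²·∫sin(4x)² dx = 400·π/2 = 200*π;  (9)²·∫cos(3x)² dx = 81·π/2 = 81*π/2;  (15)²·∫cos(5x)² dx = 225·π/2 = 225*π/2.
  (u')² cross terms: 2·(-20)·(9)·∫sin(4x)·cos(3x) dx = -360·(8/7) = -2880/7;  2·(-20)·(15)·∫sin(4x)·cos(5x) dx = -600·(-8/9) = 1600/3;  2·(9)·(15)·∫cos(3x)·cos(5x) dx = 270·(0) = 0.
  So ∫_0^π (u')² dx = 200*π + 81*π/2 + 225*π/2 − 2880/7 + 1600/3 + 0 = 2560/21 + 353*π.
||u||_{H^1}^2 = (160/21 + 43*π/2) + (2560/21 + 353*π) = 2720/21 + 749*π/2.


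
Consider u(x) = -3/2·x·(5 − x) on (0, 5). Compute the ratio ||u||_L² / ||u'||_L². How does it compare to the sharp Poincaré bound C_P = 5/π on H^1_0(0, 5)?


||u||_L² / ||u'||_L² = sqrt(10)/2 < C_P = 5/π.

u(x) = -3/2·x·(5 − x), so u'(x) = 3*x - 15/2.
u(x) = -3/2·x·(5 − x) vanishes at x = 0 and x = 5, so u ∈ H^1_0(0, 5). Differentiate via the product rule and integrate the resulting polynomials term by term.
  ∫_0^5 u² dx = ∫_0^5 (9*x^4/4 - 45*x^3/2 + 225*x^2/4) dx. Term by term:
    ∫_0^5 9*x^4/4 dx = 5625/4;  ∫_0^5 -45*x^3/2 dx = -28125/8;  ∫_0^5 225*x^2/4 dx = 9375/4.
  Sum: 5625/4 − 28125/8 + 9375/4 = 1875/8.
  ∫_0^5 (u')² dx = ∫_0^5 (9*x^2 - 45*x + 225/4) dx. Term by term:
    ∫_0^5 9*x^2 dx = 375;  ∫_0^5 -45*x dx = -1125/2;  ∫_0^5 225/4 dx = 1125/4.
  Sum: 375 − 1125/2 + 1125/4 = 375/4.
∫_0^5 u² dx = 1875/8, so ||u||_L² = 25*sqrt(6)/4.
∫_0^5 (u')² dx = 375/4, so ||u'||_L² = 5*sqrt(15)/2.
Ratio ||u||_L² / ||u'||_L² = sqrt(10)/2.
Sharp Poincaré constant on H^1_0(0, 5) is C_P = L/π = 5/π, achieved by sin(π/5·x).
A polynomial bump cannot attain the sharp Poincaré constant (only the first sine eigenfunction does), so the ratio is strictly less than C_P, consistent with ||u||_L² ≤ C_P ||u'||_L².


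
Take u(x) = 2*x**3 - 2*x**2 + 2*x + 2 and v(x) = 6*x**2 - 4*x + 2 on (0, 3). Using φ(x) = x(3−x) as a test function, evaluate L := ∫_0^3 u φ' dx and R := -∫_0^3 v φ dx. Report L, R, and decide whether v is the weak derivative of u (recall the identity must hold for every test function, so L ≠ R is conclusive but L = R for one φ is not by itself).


LHS = -549/10, RHS = -549/10. Yes, v = u' weakly.

u(x) = 2*x**3 - 2*x**2 + 2*x + 2, classical derivative u'(x) = 6*x**2 - 4*x + 2.
φ(x) = x(3−x), so φ'(x) = 3 - 2*x.
Note φ(0) = φ(3) = 0, so the boundary term u·φ vanishes.
LHS = ∫_0^3 u(x) φ'(x) dx = ∫_0^3 (-4*x^4 + 10*x^3 - 10*x^2 + 2*x + 6) dx. Term by term:
  ∫_0^3 -4*x^4 dx = -972/5;  ∫_0^3 10*x^3 dx = 405/2;  ∫_0^3 -10*x^2 dx = -90;
  ∫_0^3 2*x dx = 9;  ∫_0^3 6 dx = 18.
Sum: -972/5 + 405/2 − 90 + 9 + 18 = -549/10.
So LHS = -549/10.
∫_0^3 v(x) φ(x) dx = ∫_0^3 (-6*x^4 + 22*x^3 - 14*x^2 + 6*x) dx. Term by term:
  ∫_0^3 -6*x^4 dx = -1458/5;  ∫_0^3 22*x^3 dx = 891/2;  ∫_0^3 -14*x^2 dx = -126;
  ∫_0^3 6*x dx = 27.
Sum: -1458/5 + 891/2 − 126 + 27 = 549/10.
So RHS = -∫_0^3 v(x) φ(x) dx = -549/10.
LHS = RHS, so the identity holds for this test φ.
Moreover u is smooth here and v(x) = u'(x) = 6*x**2 - 4*x + 2 pointwise, so the identity holds for every test function. Hence v is the weak derivative of u.


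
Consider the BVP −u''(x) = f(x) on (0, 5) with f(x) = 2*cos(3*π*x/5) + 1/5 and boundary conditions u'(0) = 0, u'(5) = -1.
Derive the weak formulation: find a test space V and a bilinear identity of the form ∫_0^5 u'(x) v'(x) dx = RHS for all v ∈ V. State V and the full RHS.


V = H^1(0, 5) (v unrestricted at boundary; u is determined up to an additive constant); weak form: ∫_0^5 u'v' dx = ∫_0^5 (2*cos(3*π*x/5) + 1/5) v dx − v(5) for all v ∈ V.

Multiply both sides by a test function v and integrate from 0 to 5:
  ∫_0^5 −u''(x) v(x) dx = ∫_0^5 f(x) v(x) dx.
Integrate the LHS by parts once:
  ∫_0^5 −u'' v dx = −[u'(x) v(x)]_0^5 + ∫_0^5 u'(x) v'(x) dx.
Thus ∫_0^5 u'(x) v'(x) dx = ∫_0^5 f(x) v(x) dx + [u'(x) v(x)]_0^5.
Choose V so that boundary terms are either known or forced to vanish.
u has inhomogeneous Neumann u'(0) = 0, u'(5) = -1. [u' v]_0^5 = (-1)·v(5) − (0)·v(0) = − v(5). Take V = H^1(0, 5); boundary term becomes part of RHS.
Weak formulation: find u (satisfying any essential BC) such that ∫_0^5 u'(x) v'(x) dx = ∫_0^5 f v dx − v(5) for all v ∈ V (Neumann data are natural BCs: they enter the RHS as boundary terms).
Substituting f(x) = 2*cos(3*π*x/5) + 1/5, the right-hand side is ∫_0^5 (2*cos(3*π*x/5) + 1/5) v dx − v(5).
Compatibility check (pure Neumann): taking v ≡ 1 ∈ V gives 0 = ∫_0^5 f dx + (-1) − (0), i.e. ∫_0^5 f dx must equal u'(0) − u'(5) = 1. Indeed ∫_0^5 (2*cos(3*π*x/5) + 1/5) dx = 1, so the data are compatible. The solution is then unique only up to an additive constant (fix it e.g. by requiring ∫_0^5 u dx = 0).


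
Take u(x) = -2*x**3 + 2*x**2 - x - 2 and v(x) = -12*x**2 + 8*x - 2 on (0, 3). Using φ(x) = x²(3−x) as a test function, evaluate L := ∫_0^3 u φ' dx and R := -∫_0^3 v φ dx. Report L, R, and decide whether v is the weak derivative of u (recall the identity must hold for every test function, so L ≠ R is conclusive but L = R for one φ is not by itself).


LHS = 2079/20, RHS = 2079/10. No, v is not the weak derivative of u.

u(x) = -2*x**3 + 2*x**2 - x - 2, classical derivative u'(x) = -6*x**2 + 4*x - 1.
φ(x) = x²(3−x), so φ'(x) = 3*x*(2 - x).
Note φ(0) = φ(3) = 0, so the boundary term u·φ vanishes.
LHS = ∫_0^3 u(x) φ'(x) dx = ∫_0^3 (6*x^5 - 18*x^4 + 15*x^3 - 12*x) dx. Term by term:
  ∫_0^3 6*x^5 dx = 729;  ∫_0^3 -18*x^4 dx = -4374/5;  ∫_0^3 15*x^3 dx = 1215/4;
  ∫_0^3 -12*x dx = -54.
Sum: 729 − 4374/5 + 1215/4 − 54 = 2079/20.
So LHS = 2079/20.
∫_0^3 v(x) φ(x) dx = ∫_0^3 (12*x^5 - 44*x^4 + 26*x^3 - 6*x^2) dx. Term by term:
  ∫_0^3 12*x^5 dx = 1458;  ∫_0^3 -44*x^4 dx = -10692/5;  ∫_0^3 26*x^3 dx = 1053/2;
  ∫_0^3 -6*x^2 dx = -54.
Sum: 1458 − 10692/5 + 1053/2 − 54 = -2079/10.
So RHS = -∫_0^3 v(x) φ(x) dx = 2079/10.
LHS − RHS = -2079/20 ≠ 0, so the identity fails.
(For a valid weak derivative the identity must hold for EVERY test function, in particular this one. The failure shows v is NOT the weak derivative of u.)
Correct weak derivative would be u'(x) = -6*x**2 + 4*x - 1.


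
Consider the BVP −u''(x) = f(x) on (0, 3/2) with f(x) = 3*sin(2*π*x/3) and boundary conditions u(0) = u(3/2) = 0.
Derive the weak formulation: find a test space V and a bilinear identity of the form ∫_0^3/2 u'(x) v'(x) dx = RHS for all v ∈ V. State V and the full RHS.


V = H^1_0(0, 3/2) (so v(0) = v(3/2) = 0); weak form: ∫_0^3/2 u'v' dx = ∫_0^3/2 (3*sin(2*π*x/3)) v dx for all v ∈ V.

Multiply both sides by a test function v and integrate from 0 to 3/2:
  ∫_0^3/2 −u''(x) v(x) dx = ∫_0^3/2 f(x) v(x) dx.
Integrate the LHS by parts once:
  ∫_0^3/2 −u'' v dx = −[u'(x) v(x)]_0^3/2 + ∫_0^3/2 u'(x) v'(x) dx.
Thus ∫_0^3/2 u'(x) v'(x) dx = ∫_0^3/2 f(x) v(x) dx + [u'(x) v(x)]_0^3/2.
Choose V so that boundary terms are either known or forced to vanish.
u is Dirichlet: u(0) = u(3/2) = 0. Let V = H^1_0(0, 3/2); then v(0) = v(3/2) = 0, and [u' v]_0^3/2 = 0.
Weak formulation: find u (satisfying any essential BC) such that ∫_0^3/2 u'(x) v'(x) dx = ∫_0^3/2 f v dx for all v ∈ V.
Substituting f(x) = 3*sin(2*π*x/3), the right-hand side is ∫_0^3/2 (3*sin(2*π*x/3)) v dx.


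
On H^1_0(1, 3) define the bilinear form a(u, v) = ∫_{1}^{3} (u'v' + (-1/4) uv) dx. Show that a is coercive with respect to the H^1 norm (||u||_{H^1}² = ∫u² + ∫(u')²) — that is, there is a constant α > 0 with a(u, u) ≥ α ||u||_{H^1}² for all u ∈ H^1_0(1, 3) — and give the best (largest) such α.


α = (-1 + π^2)/(4 + π^2)

Coercivity of a(·,·) on H^1_0(1, 3) means a(u, u) ≥ α ||u||_{H^1}² for every u ∈ H^1_0.
The interval has length L = 2, and Poincaré/coercivity depend only on L. Here a(u, u) = ∫(u')² + (-1/4)·∫u².
Here c = -1/4 < 0 with |c| < (π/L)² = π^2/4, so coercivity still holds. The condition a(u,u) ≥ α||u||_{H^1}² reads (1−α)∫(u')² ≥ (α−c)∫u². Any admissible α is ≤ 1 (rapidly oscillating u have ∫u²/∫(u')² → 0), and α = 1 would force 0 ≥ (1−c)∫u², impossible since c < 1; so 1−α > 0. By the sharp Poincaré inequality on H^1_0 of an interval of length L, ∫(u')² ≥ (π/L)²∫u² with equality for the first sine mode sin(π(x−x₀)/L) (x₀ the left endpoint), so the inequality holds for all u iff (1−α)(π/L)² ≥ α − c, i.e. α ≤ ((π/L)² + c)/((π/L)² + 1) = (1 + c(L/π)²)/(1 + (L/π)²). (Direct route, valid since c ≤ 0: Poincaré gives c∫u² ≥ c(L/π)²∫(u')², so a(u,u) ≥ (1 + c(L/π)²)∫(u')², while ||u||_{H^1}² ≤ (1 + (L/π)²)∫(u')²; dividing yields the same α.) With (π/L)² = π^2/4 and c = -1/4, the largest admissible constant is α = ((π/L)² + c)/((π/L)² + 1).
Simplifying, α = (-1 + π^2)/(4 + π^2).
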